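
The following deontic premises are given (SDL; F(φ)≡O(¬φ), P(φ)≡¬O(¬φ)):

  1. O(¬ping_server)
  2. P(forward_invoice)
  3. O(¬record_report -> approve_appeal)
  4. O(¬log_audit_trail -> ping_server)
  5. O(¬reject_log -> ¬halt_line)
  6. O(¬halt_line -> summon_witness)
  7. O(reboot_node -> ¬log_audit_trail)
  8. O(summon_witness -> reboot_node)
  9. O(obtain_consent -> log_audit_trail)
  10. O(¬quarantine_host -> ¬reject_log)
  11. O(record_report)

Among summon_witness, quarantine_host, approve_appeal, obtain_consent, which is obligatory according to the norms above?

Premise 1 gives O(¬ping_server).
Premise 4 is O(¬log_audit_trail -> ping_server); contrapositively O(¬ping_server -> log_audit_trail). Since O(¬ping_server) holds, K gives O(log_audit_trail).
Premise 7 is O(reboot_node -> ¬log_audit_trail); contrapositively O(log_audit_trail -> ¬reboot_node). Since O(log_audit_trail) holds, K gives O(¬reboot_node).
Premise 8, O(summon_witness -> reboot_node), contraposes to O(¬reboot_node -> ¬summon_witness); with O(¬reboot_node) we get O(¬summon_witness).
Premise 6 is O(¬halt_line -> summon_witness); contrapositively O(¬summon_witness -> halt_line). Since O(¬summon_witness) holds, K gives O(halt_line).
Premise 5, O(¬reject_log -> ¬halt_line), contraposes to O(halt_line -> reject_log); with O(halt_line) we get O(reject_log).
Premise 10, O(¬quarantine_host -> ¬reject_log), contraposes to O(reject_log -> quarantine_host); with O(reject_log) we get O(quarantine_host).
So O(quarantine_host) holds — quarantine_host is obligatory. None of the other listed options is made obligatory by any chain of premises.

quarantine_host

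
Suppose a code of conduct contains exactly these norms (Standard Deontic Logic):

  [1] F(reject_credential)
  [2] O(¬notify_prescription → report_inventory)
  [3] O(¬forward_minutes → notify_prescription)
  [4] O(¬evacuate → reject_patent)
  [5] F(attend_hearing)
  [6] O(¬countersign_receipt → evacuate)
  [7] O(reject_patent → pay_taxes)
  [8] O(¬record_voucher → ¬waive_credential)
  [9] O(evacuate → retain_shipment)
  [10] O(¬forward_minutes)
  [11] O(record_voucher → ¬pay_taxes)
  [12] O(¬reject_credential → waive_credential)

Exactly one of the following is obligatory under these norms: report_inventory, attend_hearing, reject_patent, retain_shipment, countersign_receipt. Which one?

retain_shipment

Premise 1, F(reject_credential), is equivalent to O(¬reject_credential).
With premise 12, O(¬reject_credential → waive_credential), the K-axiom yields O(waive_credential).
Premise 8 is O(¬record_voucher → ¬waive_credential); contrapositively O(waive_credential → record_voucher). Since O(waive_credential) holds, K gives O(record_voucher).
From O(record_voucher) and premise 11, O(record_voucher → ¬pay_taxes), we obtain O(¬pay_taxes).
Premise 7 is O(reject_patent → pay_taxes); contrapositively O(¬pay_taxes → ¬reject_patent). Since O(¬pay_taxes) holds, K gives O(¬reject_patent).
Premise 4, O(¬evacuate → reject_patent), contraposes to O(¬reject_patent → evacuate); with O(¬reject_patent) we get O(evacuate).
From O(evacuate) and premise 9, O(evacuate → retain_shipment), we obtain O(retain_shipment).
So O(retain_shipment) holds — retain_shipment is obligatory. None of the other listed options is made obligatory by any chain of premises.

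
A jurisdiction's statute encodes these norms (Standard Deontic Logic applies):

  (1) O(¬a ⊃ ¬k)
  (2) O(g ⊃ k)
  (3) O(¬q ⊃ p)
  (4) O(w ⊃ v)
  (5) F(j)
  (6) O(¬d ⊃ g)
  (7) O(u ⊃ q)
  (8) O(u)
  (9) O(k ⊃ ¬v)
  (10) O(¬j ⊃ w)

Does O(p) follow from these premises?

No

Premise 3 is O(¬q ⊃ p), but O(¬q) is not derivable from the premises, so it does not yield O(p).
No other premise forces O(p). An ideal world satisfying every premise can still have p false, so O(p) is not derivable.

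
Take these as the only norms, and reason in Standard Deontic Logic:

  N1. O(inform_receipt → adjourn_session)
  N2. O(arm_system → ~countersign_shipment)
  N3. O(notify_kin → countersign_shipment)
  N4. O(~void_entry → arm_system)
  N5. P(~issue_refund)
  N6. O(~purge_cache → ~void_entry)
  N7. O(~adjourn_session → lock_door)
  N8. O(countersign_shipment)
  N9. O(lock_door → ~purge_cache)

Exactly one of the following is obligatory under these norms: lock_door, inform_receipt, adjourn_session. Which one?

Premise 8 gives O(countersign_shipment).
Premise 2, O(arm_system → ~countersign_shipment), contraposes to O(countersign_shipment → ~arm_system); with O(countersign_shipment) we get O(~arm_system).
Premise 4 is O(~void_entry → arm_system); contrapositively O(~arm_system → void_entry). Since O(~arm_system) holds, K gives O(void_entry).
Premise 6 is O(~purge_cache → ~void_entry); contrapositively O(void_entry → purge_cache). Since O(void_entry) holds, K gives O(purge_cache).
Premise 9, O(lock_door → ~purge_cache), contraposes to O(purge_cache → ~lock_door); with O(purge_cache) we get O(~lock_door).
Premise 7, O(~adjourn_session → lock_door), contraposes to O(~lock_door → adjourn_session); with O(~lock_door) we get O(adjourn_session).
So O(adjourn_session) holds — adjourn_session is obligatory. None of the other listed options is made obligatory by any chain of premises.

adjourn_session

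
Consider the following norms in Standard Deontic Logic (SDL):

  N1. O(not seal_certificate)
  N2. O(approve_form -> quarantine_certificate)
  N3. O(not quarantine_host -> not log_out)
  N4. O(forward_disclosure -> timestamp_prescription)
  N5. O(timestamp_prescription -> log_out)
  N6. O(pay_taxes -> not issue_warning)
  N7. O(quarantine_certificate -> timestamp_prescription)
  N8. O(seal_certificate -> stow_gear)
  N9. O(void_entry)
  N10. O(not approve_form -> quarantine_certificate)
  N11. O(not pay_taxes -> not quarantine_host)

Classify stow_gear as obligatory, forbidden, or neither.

Premise 8 is O(seal_certificate -> stow_gear), but O(seal_certificate) is not derivable from the premises, so it does not yield O(stow_gear).
No premise or chain of K-axiom applications forces O(stow_gear), and none forces O(not stow_gear). So stow_gear is neither obligatory nor forbidden under these norms.

Neither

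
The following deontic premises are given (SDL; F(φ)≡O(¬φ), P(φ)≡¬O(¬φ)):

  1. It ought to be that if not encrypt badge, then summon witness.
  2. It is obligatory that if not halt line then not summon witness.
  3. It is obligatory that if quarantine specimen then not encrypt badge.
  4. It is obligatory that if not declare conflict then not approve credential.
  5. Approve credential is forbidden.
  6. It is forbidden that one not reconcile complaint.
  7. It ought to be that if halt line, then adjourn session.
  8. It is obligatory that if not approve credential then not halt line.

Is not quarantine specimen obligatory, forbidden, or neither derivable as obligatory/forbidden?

Obligatory

F(approve_credential) at premise 5 means O(¬approve_credential).
Premise 8 is O(¬approve_credential → ¬halt_line); since O(¬approve_credential), deontic closure gives O(¬halt_line).
Applying K to premise 2 (O(¬halt_line → ¬summon_witness)) and O(¬halt_line) yields O(¬summon_witness).
The contrapositive of premise 1 (O(¬encrypt_badge → summon_witness)) is O(¬summon_witness → encrypt_badge), and O(¬summon_witness) is already established, so O(encrypt_badge).
Premise 3, O(quarantine_specimen → ¬encrypt_badge), contraposes to O(encrypt_badge → ¬quarantine_specimen); with O(encrypt_badge) we get O(¬quarantine_specimen).
Premises 4, 6, 7 do not contribute to this derivation.
Hence ¬quarantine_specimen is obligatory.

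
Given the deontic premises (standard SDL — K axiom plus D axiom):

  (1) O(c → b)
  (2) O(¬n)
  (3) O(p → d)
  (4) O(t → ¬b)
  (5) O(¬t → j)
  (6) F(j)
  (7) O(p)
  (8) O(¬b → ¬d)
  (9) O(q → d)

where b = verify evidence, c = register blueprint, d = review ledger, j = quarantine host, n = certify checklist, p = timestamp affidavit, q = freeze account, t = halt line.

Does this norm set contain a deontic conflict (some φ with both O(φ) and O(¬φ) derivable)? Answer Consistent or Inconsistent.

Inconsistent

Premise 7 states O(p) outright.
Applying K to premise 3 (O(p → d)) and O(p) yields O(d).
Premise 8, O(¬b → ¬d), contraposes to O(d → b); with O(d) we get O(b).
Premise 4 is O(t → ¬b); contrapositively O(b → ¬t). Since O(b) holds, K gives O(¬t).
With premise 5, O(¬t → j), the K-axiom yields O(j).
Yet premise 6 is F(j), i.e. O(¬j).
We now have both O(j) and O(¬j) — j is simultaneously obligatory and forbidden, violating the D-axiom.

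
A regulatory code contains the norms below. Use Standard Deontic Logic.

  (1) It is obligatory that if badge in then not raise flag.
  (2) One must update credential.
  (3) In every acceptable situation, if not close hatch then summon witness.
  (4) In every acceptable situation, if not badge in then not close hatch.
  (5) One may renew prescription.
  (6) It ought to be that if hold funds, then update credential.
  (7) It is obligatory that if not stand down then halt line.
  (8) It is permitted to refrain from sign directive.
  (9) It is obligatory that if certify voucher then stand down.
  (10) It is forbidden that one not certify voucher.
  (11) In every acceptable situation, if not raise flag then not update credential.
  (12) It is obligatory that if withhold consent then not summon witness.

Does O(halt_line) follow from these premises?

Premise 7 is O(¬stand_down → halt_line), but O(¬stand_down) is not derivable from the premises, so it does not yield O(halt_line).
No other premise forces O(halt_line). An ideal world satisfying every premise can still have halt_line false, so O(halt_line) is not derivable.

No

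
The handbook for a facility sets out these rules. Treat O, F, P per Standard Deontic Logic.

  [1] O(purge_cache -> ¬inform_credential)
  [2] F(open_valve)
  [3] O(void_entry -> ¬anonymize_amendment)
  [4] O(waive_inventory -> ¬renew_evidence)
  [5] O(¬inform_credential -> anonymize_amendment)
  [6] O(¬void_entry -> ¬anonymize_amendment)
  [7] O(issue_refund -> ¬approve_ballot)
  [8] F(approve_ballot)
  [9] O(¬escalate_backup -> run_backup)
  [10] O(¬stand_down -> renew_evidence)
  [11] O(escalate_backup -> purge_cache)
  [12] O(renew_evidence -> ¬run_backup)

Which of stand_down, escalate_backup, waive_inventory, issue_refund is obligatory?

stand_down

By case analysis on ¬void_entry: premise 6 gives O(¬void_entry -> ¬anonymize_amendment) and premise 3 gives O(void_entry -> ¬anonymize_amendment), so O(¬anonymize_amendment) either way.
Premise 5, O(¬inform_credential -> anonymize_amendment), contraposes to O(¬anonymize_amendment -> inform_credential); with O(¬anonymize_amendment) we get O(inform_credential).
Premise 1, O(purge_cache -> ¬inform_credential), contraposes to O(inform_credential -> ¬purge_cache); with O(inform_credential) we get O(¬purge_cache).
The contrapositive of premise 11 (O(escalate_backup -> purge_cache)) is O(¬purge_cache -> ¬escalate_backup), and O(¬purge_cache) is already established, so O(¬escalate_backup).
With premise 9, O(¬escalate_backup -> run_backup), the K-axiom yields O(run_backup).
Premise 12, O(renew_evidence -> ¬run_backup), contraposes to O(run_backup -> ¬renew_evidence); with O(run_backup) we get O(¬renew_evidence).
Premise 10 is O(¬stand_down -> renew_evidence); contrapositively O(¬renew_evidence -> stand_down). Since O(¬renew_evidence) holds, K gives O(stand_down).
So O(stand_down) holds — stand_down is obligatory. None of the other listed options is made obligatory by any chain of premises.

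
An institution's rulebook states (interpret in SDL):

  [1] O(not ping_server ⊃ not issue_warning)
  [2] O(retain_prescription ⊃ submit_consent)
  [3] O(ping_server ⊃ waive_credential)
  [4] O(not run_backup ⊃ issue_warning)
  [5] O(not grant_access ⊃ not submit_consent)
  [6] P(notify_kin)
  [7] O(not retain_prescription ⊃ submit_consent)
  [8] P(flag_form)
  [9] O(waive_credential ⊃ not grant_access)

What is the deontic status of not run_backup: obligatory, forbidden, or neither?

Forbidden

By case analysis on retain_prescription: premise 2 gives O(retain_prescription ⊃ submit_consent) and premise 7 gives O(not retain_prescription ⊃ submit_consent), so O(submit_consent) either way.
The contrapositive of premise 5 (O(not grant_access ⊃ not submit_consent)) is O(submit_consent ⊃ grant_access), and O(submit_consent) is already established, so O(grant_access).
Premise 9, O(waive_credential ⊃ not grant_access), contraposes to O(grant_access ⊃ not waive_credential); with O(grant_access) we get O(not waive_credential).
Premise 3, O(ping_server ⊃ waive_credential), contraposes to O(not waive_credential ⊃ not ping_server); with O(not waive_credential) we get O(not ping_server).
From O(not ping_server) and premise 1, O(not ping_server ⊃ not issue_warning), we obtain O(not issue_warning).
Premise 4, O(not run_backup ⊃ issue_warning), contraposes to O(not issue_warning ⊃ run_backup); with O(not issue_warning) we get O(run_backup).
Premises 6, 8 do not contribute to this derivation.
Thus O(run_backup), which is F(not run_backup): not run_backup is forbidden.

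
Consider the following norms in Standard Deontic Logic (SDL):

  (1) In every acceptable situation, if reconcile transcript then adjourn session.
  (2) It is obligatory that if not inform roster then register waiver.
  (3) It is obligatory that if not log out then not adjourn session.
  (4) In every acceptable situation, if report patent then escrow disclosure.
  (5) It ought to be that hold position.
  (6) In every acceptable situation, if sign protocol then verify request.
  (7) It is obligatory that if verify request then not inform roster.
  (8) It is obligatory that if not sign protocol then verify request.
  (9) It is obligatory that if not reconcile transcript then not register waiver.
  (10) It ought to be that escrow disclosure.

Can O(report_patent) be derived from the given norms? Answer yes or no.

Premise 4 is O(report_patent → escrow_disclosure); even if O(escrow_disclosure) held, inferring O(report_patent) would be affirming the consequent — invalid.
No other premise forces O(report_patent). An ideal world satisfying every premise can still have report_patent false, so O(report_patent) is not derivable.

No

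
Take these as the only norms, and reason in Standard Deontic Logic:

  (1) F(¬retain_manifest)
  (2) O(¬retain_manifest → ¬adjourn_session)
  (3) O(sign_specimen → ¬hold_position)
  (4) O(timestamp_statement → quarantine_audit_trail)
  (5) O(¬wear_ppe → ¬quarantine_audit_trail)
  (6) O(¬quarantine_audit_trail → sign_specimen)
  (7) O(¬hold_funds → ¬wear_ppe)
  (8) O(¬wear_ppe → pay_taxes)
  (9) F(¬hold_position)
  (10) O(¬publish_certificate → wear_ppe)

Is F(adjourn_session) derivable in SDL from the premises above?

Premise 2 is O(¬retain_manifest → ¬adjourn_session), but O(¬retain_manifest) is not derivable from the premises, so it does not yield O(¬adjourn_session).
No other premise forces O(¬adjourn_session). An ideal world satisfying every premise can still have adjourn_session true, so F(adjourn_session) is not derivable.

No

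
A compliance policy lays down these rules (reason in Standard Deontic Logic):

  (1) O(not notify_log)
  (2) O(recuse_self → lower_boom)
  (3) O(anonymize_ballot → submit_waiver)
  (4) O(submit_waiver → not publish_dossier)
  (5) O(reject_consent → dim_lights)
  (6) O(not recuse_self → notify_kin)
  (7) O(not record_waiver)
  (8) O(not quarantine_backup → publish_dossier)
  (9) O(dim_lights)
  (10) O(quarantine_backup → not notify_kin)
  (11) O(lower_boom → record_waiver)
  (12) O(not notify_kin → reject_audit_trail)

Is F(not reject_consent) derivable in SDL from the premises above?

Premise 5 is O(reject_consent → dim_lights); even if O(dim_lights) held, inferring O(reject_consent) would be affirming the consequent — invalid.
No other premise forces O(reject_consent). An ideal world satisfying every premise can still have not reject_consent true, so F(not reject_consent) is not derivable.

No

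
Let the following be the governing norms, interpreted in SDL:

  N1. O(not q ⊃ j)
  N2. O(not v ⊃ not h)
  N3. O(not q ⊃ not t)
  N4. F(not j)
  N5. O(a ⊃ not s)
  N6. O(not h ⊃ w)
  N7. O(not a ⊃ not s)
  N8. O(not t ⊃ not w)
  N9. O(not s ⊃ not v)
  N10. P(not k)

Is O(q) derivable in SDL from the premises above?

Premises 5 and 7 cover both cases: O(a ⊃ not s) and O(not a ⊃ not s). Since a ∨ not a is a tautology, O(not s) follows.
Applying K to premise 9 (O(not s ⊃ not v)) and O(not s) yields O(not v).
Applying K to premise 2 (O(not v ⊃ not h)) and O(not v) yields O(not h).
From O(not h) and premise 6, O(not h ⊃ w), we obtain O(w).
Premise 8 is O(not t ⊃ not w); contrapositively O(w ⊃ t). Since O(w) holds, K gives O(t).
The contrapositive of premise 3 (O(not q ⊃ not t)) is O(t ⊃ q), and O(t) is already established, so O(q).
Premises 1, 4, 10 do not contribute to this derivation.
So O(q) follows.

Yes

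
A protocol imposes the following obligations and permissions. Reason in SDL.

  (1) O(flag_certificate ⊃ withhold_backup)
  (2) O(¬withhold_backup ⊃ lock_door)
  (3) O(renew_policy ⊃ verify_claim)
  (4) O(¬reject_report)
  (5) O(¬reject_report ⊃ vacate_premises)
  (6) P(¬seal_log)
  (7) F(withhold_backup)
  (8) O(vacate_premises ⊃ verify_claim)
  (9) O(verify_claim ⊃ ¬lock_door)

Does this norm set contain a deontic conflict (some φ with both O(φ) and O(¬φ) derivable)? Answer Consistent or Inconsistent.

From premise 4 we have O(¬reject_report).
From O(¬reject_report) and premise 5, O(¬reject_report ⊃ vacate_premises), we obtain O(vacate_premises).
With premise 8, O(vacate_premises ⊃ verify_claim), the K-axiom yields O(verify_claim).
Applying K to premise 9 (O(verify_claim ⊃ ¬lock_door)) and O(verify_claim) yields O(¬lock_door).
The contrapositive of premise 2 (O(¬withhold_backup ⊃ lock_door)) is O(¬lock_door ⊃ withhold_backup), and O(¬lock_door) is already established, so O(withhold_backup).
However, F(withhold_backup) at premise 7 amounts to O(¬withhold_backup).
We now have both O(withhold_backup) and O(¬withhold_backup) — withhold_backup is simultaneously obligatory and forbidden, violating the D-axiom.

Inconsistent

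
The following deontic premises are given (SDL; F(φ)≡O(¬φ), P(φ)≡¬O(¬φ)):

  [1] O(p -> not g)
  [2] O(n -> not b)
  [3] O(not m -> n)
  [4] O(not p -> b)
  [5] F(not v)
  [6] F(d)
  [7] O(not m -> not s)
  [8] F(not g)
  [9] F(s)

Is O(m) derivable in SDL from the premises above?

F(not g) at premise 8 means O(g).
Premise 1 is O(p -> not g); contrapositively O(g -> not p). Since O(g) holds, K gives O(not p).
From O(not p) and premise 4, O(not p -> b), we obtain O(b).
Premise 2, O(n -> not b), contraposes to O(b -> not n); with O(b) we get O(not n).
The contrapositive of premise 3 (O(not m -> n)) is O(not n -> m), and O(not n) is already established, so O(m).
Premises 5, 6, 7, 9 do not contribute to this derivation.
So O(m) follows.

Yes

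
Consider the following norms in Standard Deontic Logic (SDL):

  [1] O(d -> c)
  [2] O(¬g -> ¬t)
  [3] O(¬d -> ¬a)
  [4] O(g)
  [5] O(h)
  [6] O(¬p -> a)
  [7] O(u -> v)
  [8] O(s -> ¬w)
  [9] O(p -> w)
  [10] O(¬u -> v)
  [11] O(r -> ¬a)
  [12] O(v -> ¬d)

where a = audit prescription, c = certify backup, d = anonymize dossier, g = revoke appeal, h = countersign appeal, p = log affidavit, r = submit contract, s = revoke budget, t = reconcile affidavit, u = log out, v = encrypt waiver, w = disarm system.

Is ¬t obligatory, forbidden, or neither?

Premise 2 is O(¬g -> ¬t), but O(¬g) is not derivable from the premises, so it does not yield O(¬t).
No premise or chain of K-axiom applications forces O(¬t), and none forces O(t). So ¬t is neither obligatory nor forbidden under these norms.

Neither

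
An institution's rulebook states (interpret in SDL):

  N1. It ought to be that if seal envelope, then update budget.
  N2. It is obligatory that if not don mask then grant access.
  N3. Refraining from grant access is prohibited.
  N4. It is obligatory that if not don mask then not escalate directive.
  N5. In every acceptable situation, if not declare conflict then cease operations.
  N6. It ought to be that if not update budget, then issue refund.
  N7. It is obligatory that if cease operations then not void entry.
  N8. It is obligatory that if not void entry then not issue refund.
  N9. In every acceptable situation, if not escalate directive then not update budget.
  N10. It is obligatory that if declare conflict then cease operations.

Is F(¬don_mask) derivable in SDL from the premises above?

Yes

Premises 10 and 5 are O(declare_conflict → cease_operations) and O(¬declare_conflict → cease_operations); every ideal world satisfies declare_conflict or ¬declare_conflict, so in either case cease_operations holds — hence O(cease_operations).
From O(cease_operations) and premise 7, O(cease_operations → ¬void_entry), we obtain O(¬void_entry).
Premise 8 is O(¬void_entry → ¬issue_refund); since O(¬void_entry), deontic closure gives O(¬issue_refund).
Premise 6, O(¬update_budget → issue_refund), contraposes to O(¬issue_refund → update_budget); with O(¬issue_refund) we get O(update_budget).
Premise 9 is O(¬escalate_directive → ¬update_budget); contrapositively O(update_budget → escalate_directive). Since O(update_budget) holds, K gives O(escalate_directive).
Premise 4, O(¬don_mask → ¬escalate_directive), contraposes to O(escalate_directive → don_mask); with O(escalate_directive) we get O(don_mask).
Premises 1, 2, 3 do not contribute to this derivation.
So O(don_mask) holds, i.e. F(¬don_mask). The claim follows.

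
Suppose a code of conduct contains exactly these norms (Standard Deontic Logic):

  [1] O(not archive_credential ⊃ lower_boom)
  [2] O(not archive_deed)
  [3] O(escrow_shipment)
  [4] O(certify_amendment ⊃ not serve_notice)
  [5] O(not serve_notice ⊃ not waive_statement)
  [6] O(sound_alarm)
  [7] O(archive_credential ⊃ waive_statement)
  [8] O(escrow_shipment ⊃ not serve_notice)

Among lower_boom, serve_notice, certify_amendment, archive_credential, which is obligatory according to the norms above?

lower_boom

Premise 3 states O(escrow_shipment) outright.
Applying K to premise 8 (O(escrow_shipment ⊃ not serve_notice)) and O(escrow_shipment) yields O(not serve_notice).
With premise 5, O(not serve_notice ⊃ not waive_statement), the K-axiom yields O(not waive_statement).
The contrapositive of premise 7 (O(archive_credential ⊃ waive_statement)) is O(not waive_statement ⊃ not archive_credential), and O(not waive_statement) is already established, so O(not archive_credential).
Premise 1 is O(not archive_credential ⊃ lower_boom); since O(not archive_credential), deontic closure gives O(lower_boom).
So O(lower_boom) holds — lower_boom is obligatory. None of the other listed options is made obligatory by any chain of premises.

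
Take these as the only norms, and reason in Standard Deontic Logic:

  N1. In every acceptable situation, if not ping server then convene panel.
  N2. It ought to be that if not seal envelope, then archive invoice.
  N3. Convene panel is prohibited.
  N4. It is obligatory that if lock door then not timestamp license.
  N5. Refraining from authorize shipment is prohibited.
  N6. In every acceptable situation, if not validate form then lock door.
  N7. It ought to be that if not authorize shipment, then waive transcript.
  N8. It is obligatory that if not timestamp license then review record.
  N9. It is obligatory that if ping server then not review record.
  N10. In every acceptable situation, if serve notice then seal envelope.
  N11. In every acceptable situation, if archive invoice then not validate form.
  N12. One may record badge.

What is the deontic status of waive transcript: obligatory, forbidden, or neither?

Premise 7 is O(¬authorize_shipment → waive_transcript), but O(¬authorize_shipment) is not derivable from the premises, so it does not yield O(waive_transcript).
No premise or chain of K-axiom applications forces O(waive_transcript), and none forces O(¬waive_transcript). So waive_transcript is neither obligatory nor forbidden under these norms.

Neither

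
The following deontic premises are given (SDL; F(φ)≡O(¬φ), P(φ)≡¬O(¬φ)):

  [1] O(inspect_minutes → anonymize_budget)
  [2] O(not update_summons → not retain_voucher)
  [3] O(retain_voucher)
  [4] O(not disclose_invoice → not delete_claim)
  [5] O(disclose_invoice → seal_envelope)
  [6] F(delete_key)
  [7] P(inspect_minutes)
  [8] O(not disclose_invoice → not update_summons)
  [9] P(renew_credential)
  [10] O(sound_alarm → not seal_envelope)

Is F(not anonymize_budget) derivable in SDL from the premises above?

Premise 1 is O(inspect_minutes → anonymize_budget), but O(inspect_minutes) is not derivable from the premises (the permission P(inspect_minutes) asserts only not O(not inspect_minutes), not O(inspect_minutes)), so it does not yield O(anonymize_budget).
No other premise forces O(anonymize_budget). An ideal world satisfying every premise can still have not anonymize_budget true, so F(not anonymize_budget) is not derivable.

No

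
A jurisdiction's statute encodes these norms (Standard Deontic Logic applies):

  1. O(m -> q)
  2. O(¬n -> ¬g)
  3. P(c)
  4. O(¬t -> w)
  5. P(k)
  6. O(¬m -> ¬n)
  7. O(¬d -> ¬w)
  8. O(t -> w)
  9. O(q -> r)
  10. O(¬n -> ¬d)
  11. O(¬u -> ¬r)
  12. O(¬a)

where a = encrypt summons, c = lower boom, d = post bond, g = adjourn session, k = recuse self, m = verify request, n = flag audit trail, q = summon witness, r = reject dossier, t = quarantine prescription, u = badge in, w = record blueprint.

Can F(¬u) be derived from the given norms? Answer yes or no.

By case analysis on t: premise 8 gives O(t -> w) and premise 4 gives O(¬t -> w), so O(w) either way.
Premise 7 is O(¬d -> ¬w); contrapositively O(w -> d). Since O(w) holds, K gives O(d).
Premise 10 is O(¬n -> ¬d); contrapositively O(d -> n). Since O(d) holds, K gives O(n).
The contrapositive of premise 6 (O(¬m -> ¬n)) is O(n -> m), and O(n) is already established, so O(m).
With premise 1, O(m -> q), the K-axiom yields O(q).
From O(q) and premise 9, O(q -> r), we obtain O(r).
Premise 11, O(¬u -> ¬r), contraposes to O(r -> u); with O(r) we get O(u).
Premises 2, 3, 5, 12 do not contribute to this derivation.
So O(u) holds, i.e. F(¬u). The claim follows.

Yes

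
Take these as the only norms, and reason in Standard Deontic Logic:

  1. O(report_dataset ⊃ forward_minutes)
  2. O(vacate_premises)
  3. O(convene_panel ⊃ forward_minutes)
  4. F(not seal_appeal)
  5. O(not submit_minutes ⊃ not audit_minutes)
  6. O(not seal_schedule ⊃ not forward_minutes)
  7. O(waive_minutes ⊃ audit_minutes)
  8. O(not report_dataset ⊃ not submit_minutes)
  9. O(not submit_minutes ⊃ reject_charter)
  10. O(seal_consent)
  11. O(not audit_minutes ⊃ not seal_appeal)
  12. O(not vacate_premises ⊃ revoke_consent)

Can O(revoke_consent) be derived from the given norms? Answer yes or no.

Premise 12 is O(not vacate_premises ⊃ revoke_consent), but O(not vacate_premises) is not derivable from the premises, so it does not yield O(revoke_consent).
No other premise forces O(revoke_consent). An ideal world satisfying every premise can still have revoke_consent false, so O(revoke_consent) is not derivable.

No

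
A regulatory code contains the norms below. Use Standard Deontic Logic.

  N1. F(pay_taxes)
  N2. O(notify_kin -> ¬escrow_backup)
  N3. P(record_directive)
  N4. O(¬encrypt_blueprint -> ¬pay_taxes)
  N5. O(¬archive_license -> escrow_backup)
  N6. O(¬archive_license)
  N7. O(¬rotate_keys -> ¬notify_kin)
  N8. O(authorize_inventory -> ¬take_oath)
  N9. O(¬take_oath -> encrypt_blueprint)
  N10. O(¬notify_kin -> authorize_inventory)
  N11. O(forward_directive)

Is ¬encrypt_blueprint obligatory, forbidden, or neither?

Forbidden

Premise 6 gives O(¬archive_license).
With premise 5, O(¬archive_license -> escrow_backup), the K-axiom yields O(escrow_backup).
Premise 2, O(notify_kin -> ¬escrow_backup), contraposes to O(escrow_backup -> ¬notify_kin); with O(escrow_backup) we get O(¬notify_kin).
From O(¬notify_kin) and premise 10, O(¬notify_kin -> authorize_inventory), we obtain O(authorize_inventory).
Applying K to premise 8 (O(authorize_inventory -> ¬take_oath)) and O(authorize_inventory) yields O(¬take_oath).
From O(¬take_oath) and premise 9, O(¬take_oath -> encrypt_blueprint), we obtain O(encrypt_blueprint).
Premises 1, 3, 4, 7, 11 do not contribute to this derivation.
Thus O(encrypt_blueprint), which is F(¬encrypt_blueprint): ¬encrypt_blueprint is forbidden.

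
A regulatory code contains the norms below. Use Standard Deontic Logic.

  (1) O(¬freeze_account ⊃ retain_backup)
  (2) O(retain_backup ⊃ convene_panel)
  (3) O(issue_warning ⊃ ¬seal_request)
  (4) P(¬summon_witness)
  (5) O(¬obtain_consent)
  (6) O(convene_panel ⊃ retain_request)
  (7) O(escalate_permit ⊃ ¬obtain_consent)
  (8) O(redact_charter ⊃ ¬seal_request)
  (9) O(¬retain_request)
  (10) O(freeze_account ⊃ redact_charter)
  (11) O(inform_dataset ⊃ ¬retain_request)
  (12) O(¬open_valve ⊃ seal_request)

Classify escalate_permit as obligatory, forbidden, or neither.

Premise 7 is O(escalate_permit ⊃ ¬obtain_consent); even if O(¬obtain_consent) held, inferring O(escalate_permit) would be affirming the consequent — invalid.
No premise or chain of K-axiom applications forces O(escalate_permit), and none forces O(¬escalate_permit). So escalate_permit is neither obligatory nor forbidden under these norms.

Neither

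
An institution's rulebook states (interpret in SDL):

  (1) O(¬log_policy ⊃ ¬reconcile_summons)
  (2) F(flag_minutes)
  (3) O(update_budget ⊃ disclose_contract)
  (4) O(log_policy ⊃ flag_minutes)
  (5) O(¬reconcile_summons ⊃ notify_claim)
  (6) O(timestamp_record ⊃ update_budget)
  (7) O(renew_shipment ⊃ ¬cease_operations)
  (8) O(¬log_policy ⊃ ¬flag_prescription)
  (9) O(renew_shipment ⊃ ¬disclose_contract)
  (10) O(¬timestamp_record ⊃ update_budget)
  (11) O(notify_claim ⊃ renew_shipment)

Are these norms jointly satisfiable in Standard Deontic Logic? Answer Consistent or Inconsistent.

Premises 10 and 6 cover both cases: O(¬timestamp_record ⊃ update_budget) and O(timestamp_record ⊃ update_budget). Since ¬timestamp_record ∨ timestamp_record is a tautology, O(update_budget) follows.
From O(update_budget) and premise 3, O(update_budget ⊃ disclose_contract), we obtain O(disclose_contract).
Premise 9, O(renew_shipment ⊃ ¬disclose_contract), contraposes to O(disclose_contract ⊃ ¬renew_shipment); with O(disclose_contract) we get O(¬renew_shipment).
The contrapositive of premise 11 (O(notify_claim ⊃ renew_shipment)) is O(¬renew_shipment ⊃ ¬notify_claim), and O(¬renew_shipment) is already established, so O(¬notify_claim).
The contrapositive of premise 5 (O(¬reconcile_summons ⊃ notify_claim)) is O(¬notify_claim ⊃ reconcile_summons), and O(¬notify_claim) is already established, so O(reconcile_summons).
Premise 1, O(¬log_policy ⊃ ¬reconcile_summons), contraposes to O(reconcile_summons ⊃ log_policy); with O(reconcile_summons) we get O(log_policy).
With premise 4, O(log_policy ⊃ flag_minutes), the K-axiom yields O(flag_minutes).
However, F(flag_minutes) at premise 2 amounts to O(¬flag_minutes).
We now have both O(flag_minutes) and O(¬flag_minutes) — flag_minutes is simultaneously obligatory and forbidden, violating the D-axiom.

Inconsistent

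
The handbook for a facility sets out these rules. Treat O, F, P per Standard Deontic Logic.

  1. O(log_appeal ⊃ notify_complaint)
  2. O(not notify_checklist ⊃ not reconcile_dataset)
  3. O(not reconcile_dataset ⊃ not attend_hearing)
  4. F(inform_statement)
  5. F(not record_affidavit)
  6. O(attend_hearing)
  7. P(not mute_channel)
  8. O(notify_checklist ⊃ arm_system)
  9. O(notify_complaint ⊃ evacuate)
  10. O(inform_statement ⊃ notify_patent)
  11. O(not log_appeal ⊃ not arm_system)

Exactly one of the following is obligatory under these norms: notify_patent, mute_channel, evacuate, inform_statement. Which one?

evacuate

From premise 6 we have O(attend_hearing).
Premise 3 is O(not reconcile_dataset ⊃ not attend_hearing); contrapositively O(attend_hearing ⊃ reconcile_dataset). Since O(attend_hearing) holds, K gives O(reconcile_dataset).
The contrapositive of premise 2 (O(not notify_checklist ⊃ not reconcile_dataset)) is O(reconcile_dataset ⊃ notify_checklist), and O(reconcile_dataset) is already established, so O(notify_checklist).
Applying K to premise 8 (O(notify_checklist ⊃ arm_system)) and O(notify_checklist) yields O(arm_system).
Premise 11, O(not log_appeal ⊃ not arm_system), contraposes to O(arm_system ⊃ log_appeal); with O(arm_system) we get O(log_appeal).
Applying K to premise 1 (O(log_appeal ⊃ notify_complaint)) and O(log_appeal) yields O(notify_complaint).
From O(notify_complaint) and premise 9, O(notify_complaint ⊃ evacuate), we obtain O(evacuate).
So O(evacuate) holds — evacuate is obligatory. None of the other listed options is made obligatory by any chain of premises.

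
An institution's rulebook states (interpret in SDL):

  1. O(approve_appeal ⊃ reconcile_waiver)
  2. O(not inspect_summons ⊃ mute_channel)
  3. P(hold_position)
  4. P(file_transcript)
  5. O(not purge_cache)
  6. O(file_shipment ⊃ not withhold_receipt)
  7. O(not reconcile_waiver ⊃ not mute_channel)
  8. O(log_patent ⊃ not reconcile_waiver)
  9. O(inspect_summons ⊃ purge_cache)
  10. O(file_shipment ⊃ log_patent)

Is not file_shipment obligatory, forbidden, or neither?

Obligatory

From premise 5 we have O(not purge_cache).
Premise 9 is O(inspect_summons ⊃ purge_cache); contrapositively O(not purge_cache ⊃ not inspect_summons). Since O(not purge_cache) holds, K gives O(not inspect_summons).
From O(not inspect_summons) and premise 2, O(not inspect_summons ⊃ mute_channel), we obtain O(mute_channel).
Premise 7 is O(not reconcile_waiver ⊃ not mute_channel); contrapositively O(mute_channel ⊃ reconcile_waiver). Since O(mute_channel) holds, K gives O(reconcile_waiver).
Premise 8, O(log_patent ⊃ not reconcile_waiver), contraposes to O(reconcile_waiver ⊃ not log_patent); with O(reconcile_waiver) we get O(not log_patent).
The contrapositive of premise 10 (O(file_shipment ⊃ log_patent)) is O(not log_patent ⊃ not file_shipment), and O(not log_patent) is already established, so O(not file_shipment).
Premises 1, 3, 4, 6 do not contribute to this derivation.
Hence not file_shipment is obligatory.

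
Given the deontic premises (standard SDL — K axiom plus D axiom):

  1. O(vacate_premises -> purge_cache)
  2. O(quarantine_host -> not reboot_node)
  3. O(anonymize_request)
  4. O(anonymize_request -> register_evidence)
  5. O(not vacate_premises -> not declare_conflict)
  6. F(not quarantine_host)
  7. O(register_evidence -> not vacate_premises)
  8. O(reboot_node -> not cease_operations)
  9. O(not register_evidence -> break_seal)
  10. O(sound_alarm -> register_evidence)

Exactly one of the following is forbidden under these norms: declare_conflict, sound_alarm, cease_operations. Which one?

Premise 3 gives O(anonymize_request).
With premise 4, O(anonymize_request -> register_evidence), the K-axiom yields O(register_evidence).
From O(register_evidence) and premise 7, O(register_evidence -> not vacate_premises), we obtain O(not vacate_premises).
Premise 5 is O(not vacate_premises -> not declare_conflict); since O(not vacate_premises), deontic closure gives O(not declare_conflict).
So O(not declare_conflict) holds, i.e. declare_conflict is forbidden. None of the other listed options is forbidden under the premises.

declare_conflict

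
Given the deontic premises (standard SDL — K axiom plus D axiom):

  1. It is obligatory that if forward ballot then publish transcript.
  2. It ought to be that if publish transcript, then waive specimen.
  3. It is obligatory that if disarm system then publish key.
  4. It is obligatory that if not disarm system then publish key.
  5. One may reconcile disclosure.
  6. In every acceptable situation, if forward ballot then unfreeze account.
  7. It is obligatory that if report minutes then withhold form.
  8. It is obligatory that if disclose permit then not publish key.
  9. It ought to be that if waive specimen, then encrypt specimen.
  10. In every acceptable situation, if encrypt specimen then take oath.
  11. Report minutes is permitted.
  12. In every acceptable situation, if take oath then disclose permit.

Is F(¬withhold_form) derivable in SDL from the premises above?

No

Premise 7 is O(report_minutes → withhold_form), but O(report_minutes) is not derivable from the premises (the permission P(report_minutes) asserts only ¬O(¬report_minutes), not O(report_minutes)), so it does not yield O(withhold_form).
No other premise forces O(withhold_form). An ideal world satisfying every premise can still have ¬withhold_form true, so F(¬withhold_form) is not derivable.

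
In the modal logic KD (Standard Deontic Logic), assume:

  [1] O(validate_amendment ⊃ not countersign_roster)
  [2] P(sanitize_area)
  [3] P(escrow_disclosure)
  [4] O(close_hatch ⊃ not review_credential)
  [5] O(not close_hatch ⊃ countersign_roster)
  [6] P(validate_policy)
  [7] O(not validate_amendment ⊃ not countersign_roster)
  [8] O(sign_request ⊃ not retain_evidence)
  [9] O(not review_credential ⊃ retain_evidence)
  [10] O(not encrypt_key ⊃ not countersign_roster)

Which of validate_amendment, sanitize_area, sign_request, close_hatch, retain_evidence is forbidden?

sign_request

By case analysis on validate_amendment: premise 1 gives O(validate_amendment ⊃ not countersign_roster) and premise 7 gives O(not validate_amendment ⊃ not countersign_roster), so O(not countersign_roster) either way.
Premise 5, O(not close_hatch ⊃ countersign_roster), contraposes to O(not countersign_roster ⊃ close_hatch); with O(not countersign_roster) we get O(close_hatch).
Applying K to premise 4 (O(close_hatch ⊃ not review_credential)) and O(close_hatch) yields O(not review_credential).
Premise 9 is O(not review_credential ⊃ retain_evidence); since O(not review_credential), deontic closure gives O(retain_evidence).
The contrapositive of premise 8 (O(sign_request ⊃ not retain_evidence)) is O(retain_evidence ⊃ not sign_request), and O(retain_evidence) is already established, so O(not sign_request).
So O(not sign_request) holds, i.e. sign_request is forbidden. None of the other listed options is forbidden under the premises.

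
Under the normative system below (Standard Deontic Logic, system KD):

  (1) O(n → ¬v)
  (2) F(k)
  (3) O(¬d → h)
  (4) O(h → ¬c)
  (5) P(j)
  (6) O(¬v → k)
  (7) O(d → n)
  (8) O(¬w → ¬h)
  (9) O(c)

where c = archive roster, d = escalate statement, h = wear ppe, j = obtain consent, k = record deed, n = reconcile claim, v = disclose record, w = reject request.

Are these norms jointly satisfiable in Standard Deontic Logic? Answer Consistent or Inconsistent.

Inconsistent

Premise 9 states O(c) outright.
The contrapositive of premise 4 (O(h → ¬c)) is O(c → ¬h), and O(c) is already established, so O(¬h).
Premise 3 is O(¬d → h); contrapositively O(¬h → d). Since O(¬h) holds, K gives O(d).
With premise 7, O(d → n), the K-axiom yields O(n).
From O(n) and premise 1, O(n → ¬v), we obtain O(¬v).
From O(¬v) and premise 6, O(¬v → k), we obtain O(k).
Yet premise 2 is F(k), i.e. O(¬k).
We now have both O(k) and O(¬k) — k is simultaneously obligatory and forbidden, violating the D-axiom.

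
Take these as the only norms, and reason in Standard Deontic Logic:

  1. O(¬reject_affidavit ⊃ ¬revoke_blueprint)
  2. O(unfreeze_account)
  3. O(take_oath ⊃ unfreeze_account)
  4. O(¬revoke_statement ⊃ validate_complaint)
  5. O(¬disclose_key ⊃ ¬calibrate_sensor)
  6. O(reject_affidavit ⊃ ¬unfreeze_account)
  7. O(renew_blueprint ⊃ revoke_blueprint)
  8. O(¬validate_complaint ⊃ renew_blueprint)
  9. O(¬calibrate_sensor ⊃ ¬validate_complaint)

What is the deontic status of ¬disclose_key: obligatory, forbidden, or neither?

Forbidden

From premise 2 we have O(unfreeze_account).
The contrapositive of premise 6 (O(reject_affidavit ⊃ ¬unfreeze_account)) is O(unfreeze_account ⊃ ¬reject_affidavit), and O(unfreeze_account) is already established, so O(¬reject_affidavit).
Applying K to premise 1 (O(¬reject_affidavit ⊃ ¬revoke_blueprint)) and O(¬reject_affidavit) yields O(¬revoke_blueprint).
Premise 7, O(renew_blueprint ⊃ revoke_blueprint), contraposes to O(¬revoke_blueprint ⊃ ¬renew_blueprint); with O(¬revoke_blueprint) we get O(¬renew_blueprint).
Premise 8 is O(¬validate_complaint ⊃ renew_blueprint); contrapositively O(¬renew_blueprint ⊃ validate_complaint). Since O(¬renew_blueprint) holds, K gives O(validate_complaint).
Premise 9, O(¬calibrate_sensor ⊃ ¬validate_complaint), contraposes to O(validate_complaint ⊃ calibrate_sensor); with O(validate_complaint) we get O(calibrate_sensor).
The contrapositive of premise 5 (O(¬disclose_key ⊃ ¬calibrate_sensor)) is O(calibrate_sensor ⊃ disclose_key), and O(calibrate_sensor) is already established, so O(disclose_key).
Premises 3, 4 do not contribute to this derivation.
Thus O(disclose_key), which is F(¬disclose_key): ¬disclose_key is forbidden.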